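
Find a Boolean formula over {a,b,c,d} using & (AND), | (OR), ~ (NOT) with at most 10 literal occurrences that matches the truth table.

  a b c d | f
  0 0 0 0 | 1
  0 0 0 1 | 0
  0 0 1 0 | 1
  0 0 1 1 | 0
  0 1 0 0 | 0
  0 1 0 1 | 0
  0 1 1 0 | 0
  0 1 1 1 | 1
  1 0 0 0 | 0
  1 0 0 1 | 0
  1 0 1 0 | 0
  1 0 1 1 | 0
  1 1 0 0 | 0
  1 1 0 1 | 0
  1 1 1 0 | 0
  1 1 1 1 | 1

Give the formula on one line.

((((c | b) & (d & (~b | c))) | (~b & ~a)) & (~d | b))

  (c | b) = 0011111100111111
  ~b = 1111000011110000
  (~b | c) = 1111001111110011
  (d & (~b | c)) = 0101000101010001
  ((c | b) & (d & (~b | c))) = 0001000100010001
  ~a = 1111111100000000
  (~b & ~a) = 1111000000000000
  (((c | b) & (d & (~b | c))) | (~b & ~a)) = 1111000100010001
  ~d = 1010101010101010
  (~d | b) = 1010111110101111
  ((((c | b) & (d & (~b | c))) | (~b & ~a)) & (~d | b)) = 1010000100000001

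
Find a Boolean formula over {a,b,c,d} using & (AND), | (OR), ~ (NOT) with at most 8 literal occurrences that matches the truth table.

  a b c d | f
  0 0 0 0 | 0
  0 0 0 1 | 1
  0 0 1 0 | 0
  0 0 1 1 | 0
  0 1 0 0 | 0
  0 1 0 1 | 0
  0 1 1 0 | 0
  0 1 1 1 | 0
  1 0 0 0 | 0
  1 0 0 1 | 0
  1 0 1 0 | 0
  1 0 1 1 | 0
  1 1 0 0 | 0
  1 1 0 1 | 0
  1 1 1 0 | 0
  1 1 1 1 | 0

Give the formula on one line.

  ~c = 1100110011001100
  (b | ~c) = 1100111111001111
  ~b = 1111000011110000
  ((b | ~c) & ~b) = 1100000011000000
  ~a = 1111111100000000
  (b | d) = 0101111101011111
  (~a & (b | d)) = 0101111100000000
  (((b | ~c) & ~b) & (~a & (b | d))) = 0100000000000000

(((b | ~c) & ~b) & (~a & (b | d)))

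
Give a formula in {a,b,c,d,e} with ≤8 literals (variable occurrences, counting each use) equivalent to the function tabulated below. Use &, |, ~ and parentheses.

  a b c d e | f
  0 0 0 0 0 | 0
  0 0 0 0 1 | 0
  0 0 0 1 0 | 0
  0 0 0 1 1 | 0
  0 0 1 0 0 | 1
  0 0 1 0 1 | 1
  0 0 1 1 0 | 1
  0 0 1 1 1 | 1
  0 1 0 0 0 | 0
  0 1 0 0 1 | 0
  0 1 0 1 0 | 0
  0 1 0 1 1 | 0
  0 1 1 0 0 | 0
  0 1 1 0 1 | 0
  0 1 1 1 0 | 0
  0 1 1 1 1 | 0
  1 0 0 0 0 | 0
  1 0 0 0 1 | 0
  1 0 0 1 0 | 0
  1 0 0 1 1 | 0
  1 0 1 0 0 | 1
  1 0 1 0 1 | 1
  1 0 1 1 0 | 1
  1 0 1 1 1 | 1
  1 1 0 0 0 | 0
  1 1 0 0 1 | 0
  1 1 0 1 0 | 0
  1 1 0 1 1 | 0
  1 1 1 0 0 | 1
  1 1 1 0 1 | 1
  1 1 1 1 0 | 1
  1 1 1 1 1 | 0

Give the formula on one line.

(((a | ~b) & ((~d & (e & b)) | (~b | ~e))) & c)

  ~b = 11111111000000001111111100000000
  (a | ~b) = 11111111000000001111111111111111
  ~d = 11001100110011001100110011001100
  (e & b) = 00000000010101010000000001010101
  (~d & (e & b)) = 00000000010001000000000001000100
  ~e = 10101010101010101010101010101010
  (~b | ~e) = 11111111101010101111111110101010
  ((~d & (e & b)) | (~b | ~e)) = 11111111111011101111111111101110
  ((a | ~b) & ((~d & (e & b)) | (~b | ~e))) = 11111111000000001111111111101110
  (((a | ~b) & ((~d & (e & b)) | (~b | ~e))) & c) = 00001111000000000000111100001110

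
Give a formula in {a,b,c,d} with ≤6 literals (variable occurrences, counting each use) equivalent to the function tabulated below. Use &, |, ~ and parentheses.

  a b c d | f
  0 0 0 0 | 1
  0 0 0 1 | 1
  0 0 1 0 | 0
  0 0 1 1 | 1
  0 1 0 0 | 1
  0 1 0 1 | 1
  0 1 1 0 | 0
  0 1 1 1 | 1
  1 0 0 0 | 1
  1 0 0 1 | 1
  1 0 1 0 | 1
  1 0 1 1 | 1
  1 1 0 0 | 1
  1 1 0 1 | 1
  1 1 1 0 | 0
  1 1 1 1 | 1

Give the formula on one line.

  ~c = 1100110011001100
  ~b = 1111000011110000
  (~b & a) = 0000000011110000
  (~c | (~b & a)) = 1100110011111100
  ((~c | (~b & a)) | d) = 1101110111111101

((~c | (~b & a)) | d)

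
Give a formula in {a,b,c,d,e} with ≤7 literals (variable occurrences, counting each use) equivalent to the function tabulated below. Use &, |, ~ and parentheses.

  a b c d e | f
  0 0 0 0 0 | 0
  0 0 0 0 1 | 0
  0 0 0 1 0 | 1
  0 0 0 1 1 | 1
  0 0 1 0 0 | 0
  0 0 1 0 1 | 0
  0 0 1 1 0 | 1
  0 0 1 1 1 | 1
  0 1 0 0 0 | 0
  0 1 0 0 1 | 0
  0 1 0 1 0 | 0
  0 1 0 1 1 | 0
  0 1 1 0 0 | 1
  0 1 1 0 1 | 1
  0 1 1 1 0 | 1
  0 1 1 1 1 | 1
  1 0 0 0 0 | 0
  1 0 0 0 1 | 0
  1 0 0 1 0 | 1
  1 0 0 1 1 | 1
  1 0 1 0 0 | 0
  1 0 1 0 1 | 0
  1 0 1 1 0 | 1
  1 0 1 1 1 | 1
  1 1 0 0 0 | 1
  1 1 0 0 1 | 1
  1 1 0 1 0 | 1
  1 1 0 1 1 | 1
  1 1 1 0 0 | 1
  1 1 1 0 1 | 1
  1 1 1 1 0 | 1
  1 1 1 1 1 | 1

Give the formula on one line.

(((c | a) & b) | (d & ~b))

  (c | a) = 00001111000011111111111111111111
  ((c | a) & b) = 00000000000011110000000011111111
  ~b = 11111111000000001111111100000000
  (d & ~b) = 00110011000000000011001100000000
  (((c | a) & b) | (d & ~b)) = 00110011000011110011001111111111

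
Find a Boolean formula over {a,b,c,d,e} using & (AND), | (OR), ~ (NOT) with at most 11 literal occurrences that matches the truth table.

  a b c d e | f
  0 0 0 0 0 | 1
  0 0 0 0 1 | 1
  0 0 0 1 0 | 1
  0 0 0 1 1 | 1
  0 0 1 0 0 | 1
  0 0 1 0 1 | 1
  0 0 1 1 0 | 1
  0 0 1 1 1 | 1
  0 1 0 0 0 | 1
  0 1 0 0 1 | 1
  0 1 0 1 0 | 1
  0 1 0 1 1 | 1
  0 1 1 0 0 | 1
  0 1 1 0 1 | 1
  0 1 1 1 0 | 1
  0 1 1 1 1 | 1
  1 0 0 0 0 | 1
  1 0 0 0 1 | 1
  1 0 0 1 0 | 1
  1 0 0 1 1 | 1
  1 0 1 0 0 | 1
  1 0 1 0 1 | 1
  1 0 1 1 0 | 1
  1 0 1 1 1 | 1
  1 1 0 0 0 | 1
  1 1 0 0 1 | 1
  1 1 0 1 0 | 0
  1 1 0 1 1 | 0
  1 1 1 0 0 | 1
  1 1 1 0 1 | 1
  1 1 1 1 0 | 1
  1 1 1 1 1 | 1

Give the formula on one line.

  (b & a) = 00000000000000000000000011111111
  ~b = 11111111000000001111111100000000
  ((b & a) | ~b) = 11111111000000001111111111111111
  (d | ((b & a) | ~b)) = 11111111001100111111111111111111
  ((d | ((b & a) | ~b)) & c) = 00001111000000110000111100001111
  ~d = 11001100110011001100110011001100
  ~a = 11111111111111110000000000000000
  (~d | ~a) = 11111111111111111100110011001100
  (~b | (~d | ~a)) = 11111111111111111111111111001100
  (((d | ((b & a) | ~b)) & c) | (~b | (~d | ~a))) = 11111111111111111111111111001111

(((d | ((b & a) | ~b)) & c) | (~b | (~d | ~a)))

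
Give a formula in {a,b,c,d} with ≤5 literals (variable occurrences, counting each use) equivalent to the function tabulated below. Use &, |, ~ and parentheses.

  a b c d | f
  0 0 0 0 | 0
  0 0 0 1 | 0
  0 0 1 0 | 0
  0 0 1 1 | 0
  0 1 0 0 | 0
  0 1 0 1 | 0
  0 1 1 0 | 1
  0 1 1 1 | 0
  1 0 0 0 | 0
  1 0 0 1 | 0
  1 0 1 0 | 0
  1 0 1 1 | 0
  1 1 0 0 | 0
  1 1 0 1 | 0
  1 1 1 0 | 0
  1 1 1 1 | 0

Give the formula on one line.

  ~d = 1010101010101010
  (c & ~d) = 0010001000100010
  ~a = 1111111100000000
  (b & ~a) = 0000111100000000
  ((c & ~d) & (b & ~a)) = 0000001000000000

((c & ~d) & (b & ~a))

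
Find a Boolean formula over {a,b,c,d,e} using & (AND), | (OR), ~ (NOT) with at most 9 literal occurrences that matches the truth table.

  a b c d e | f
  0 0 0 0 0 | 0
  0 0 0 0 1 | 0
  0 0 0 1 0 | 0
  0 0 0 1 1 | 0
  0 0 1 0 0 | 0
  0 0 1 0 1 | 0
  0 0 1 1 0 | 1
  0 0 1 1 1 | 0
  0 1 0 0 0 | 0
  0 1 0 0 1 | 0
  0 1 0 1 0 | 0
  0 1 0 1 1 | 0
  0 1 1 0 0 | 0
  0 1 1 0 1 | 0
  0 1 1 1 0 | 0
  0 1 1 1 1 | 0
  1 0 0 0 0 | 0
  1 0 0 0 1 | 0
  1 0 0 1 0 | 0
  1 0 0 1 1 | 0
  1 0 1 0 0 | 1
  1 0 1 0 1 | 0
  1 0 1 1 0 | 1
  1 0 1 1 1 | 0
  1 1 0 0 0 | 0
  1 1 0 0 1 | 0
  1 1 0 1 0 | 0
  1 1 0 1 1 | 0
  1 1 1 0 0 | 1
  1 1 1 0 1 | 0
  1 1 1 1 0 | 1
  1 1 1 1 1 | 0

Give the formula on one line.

  ~e = 10101010101010101010101010101010
  (a | d) = 00110011001100111111111111111111
  ~b = 11111111000000001111111100000000
  (~b & c) = 00001111000000000000111100000000
  (a & c) = 00000000000000000000111100001111
  ((~b & c) | (a & c)) = 00001111000000000000111100001111
  ((a | d) & ((~b & c) | (a & c))) = 00000011000000000000111100001111
  (~e & ((a | d) & ((~b & c) | (a & c)))) = 00000010000000000000101000001010

(~e & ((a | d) & ((~b & c) | (a & c))))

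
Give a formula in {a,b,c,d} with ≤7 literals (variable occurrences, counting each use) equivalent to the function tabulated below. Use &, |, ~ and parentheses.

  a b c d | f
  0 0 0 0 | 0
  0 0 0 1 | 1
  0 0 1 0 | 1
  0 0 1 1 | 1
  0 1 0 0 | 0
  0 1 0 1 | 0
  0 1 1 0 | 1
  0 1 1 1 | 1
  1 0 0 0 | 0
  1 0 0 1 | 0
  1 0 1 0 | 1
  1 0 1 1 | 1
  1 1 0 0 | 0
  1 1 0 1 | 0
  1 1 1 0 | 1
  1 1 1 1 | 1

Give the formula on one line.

  ~b = 1111000011110000
  ~a = 1111111100000000
  ~c = 1100110011001100
  (~c & d) = 0100010001000100
  (~a | (~c & d)) = 1111111101000100
  (~b & (~a | (~c & d))) = 1111000001000000
  (~a & d) = 0101010100000000
  ((~b & (~a | (~c & d))) & (~a & d)) = 0101000000000000
  (((~b & (~a | (~c & d))) & (~a & d)) | c) = 0111001100110011

(((~b & (~a | (~c & d))) & (~a & d)) | c)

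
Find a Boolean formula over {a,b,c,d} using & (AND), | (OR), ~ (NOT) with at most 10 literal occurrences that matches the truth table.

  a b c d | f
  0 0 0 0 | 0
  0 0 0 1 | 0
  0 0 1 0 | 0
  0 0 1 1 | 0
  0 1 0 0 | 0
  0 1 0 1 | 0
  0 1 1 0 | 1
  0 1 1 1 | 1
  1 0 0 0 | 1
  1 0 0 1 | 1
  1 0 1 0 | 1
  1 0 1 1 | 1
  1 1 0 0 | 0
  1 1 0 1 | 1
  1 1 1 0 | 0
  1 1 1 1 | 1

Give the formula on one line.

((a & (~b | d)) | ((c & b) & (~a | d)))

  ~b = 1111000011110000
  (~b | d) = 1111010111110101
  (a & (~b | d)) = 0000000011110101
  (c & b) = 0000001100000011
  ~a = 1111111100000000
  (~a | d) = 1111111101010101
  ((c & b) & (~a | d)) = 0000001100000001
  ((a & (~b | d)) | ((c & b) & (~a | d))) = 0000001111110101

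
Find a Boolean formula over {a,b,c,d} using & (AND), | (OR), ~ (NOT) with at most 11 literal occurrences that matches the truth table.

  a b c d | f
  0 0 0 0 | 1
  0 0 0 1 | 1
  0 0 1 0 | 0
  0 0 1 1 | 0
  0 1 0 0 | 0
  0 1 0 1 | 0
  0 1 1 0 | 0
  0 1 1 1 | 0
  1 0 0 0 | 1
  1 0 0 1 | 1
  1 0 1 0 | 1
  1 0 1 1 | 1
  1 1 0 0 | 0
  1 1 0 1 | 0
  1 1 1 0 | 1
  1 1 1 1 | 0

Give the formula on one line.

(((~b | c) & (~c | (a & ~b))) | ((~d & b) & (c & a)))

  ~b = 1111000011110000
  (~b | c) = 1111001111110011
  ~c = 1100110011001100
  (a & ~b) = 0000000011110000
  (~c | (a & ~b)) = 1100110011111100
  ((~b | c) & (~c | (a & ~b))) = 1100000011110000
  ~d = 1010101010101010
  (~d & b) = 0000101000001010
  (c & a) = 0000000000110011
  ((~d & b) & (c & a)) = 0000000000000010
  (((~b | c) & (~c | (a & ~b))) | ((~d & b) & (c & a))) = 1100000011110010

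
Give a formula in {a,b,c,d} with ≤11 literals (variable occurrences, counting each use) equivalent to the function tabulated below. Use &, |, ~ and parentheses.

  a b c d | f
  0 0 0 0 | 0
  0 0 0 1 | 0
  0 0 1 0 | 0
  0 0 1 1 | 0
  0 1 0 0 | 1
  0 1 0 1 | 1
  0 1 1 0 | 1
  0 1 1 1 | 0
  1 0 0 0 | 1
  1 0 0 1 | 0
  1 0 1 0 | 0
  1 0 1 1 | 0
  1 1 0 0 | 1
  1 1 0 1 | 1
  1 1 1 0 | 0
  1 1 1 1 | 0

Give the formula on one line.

(((b | (~d & a)) & (~a | (a & ~c))) & ((~d | ~c) | a))

  ~d = 1010101010101010
  (~d & a) = 0000000010101010
  (b | (~d & a)) = 0000111110101111
  ~a = 1111111100000000
  ~c = 1100110011001100
  (a & ~c) = 0000000011001100
  (~a | (a & ~c)) = 1111111111001100
  ((b | (~d & a)) & (~a | (a & ~c))) = 0000111110001100
  (~d | ~c) = 1110111011101110
  ((~d | ~c) | a) = 1110111011111111
  (((b | (~d & a)) & (~a | (a & ~c))) & ((~d | ~c) | a)) = 0000111010001100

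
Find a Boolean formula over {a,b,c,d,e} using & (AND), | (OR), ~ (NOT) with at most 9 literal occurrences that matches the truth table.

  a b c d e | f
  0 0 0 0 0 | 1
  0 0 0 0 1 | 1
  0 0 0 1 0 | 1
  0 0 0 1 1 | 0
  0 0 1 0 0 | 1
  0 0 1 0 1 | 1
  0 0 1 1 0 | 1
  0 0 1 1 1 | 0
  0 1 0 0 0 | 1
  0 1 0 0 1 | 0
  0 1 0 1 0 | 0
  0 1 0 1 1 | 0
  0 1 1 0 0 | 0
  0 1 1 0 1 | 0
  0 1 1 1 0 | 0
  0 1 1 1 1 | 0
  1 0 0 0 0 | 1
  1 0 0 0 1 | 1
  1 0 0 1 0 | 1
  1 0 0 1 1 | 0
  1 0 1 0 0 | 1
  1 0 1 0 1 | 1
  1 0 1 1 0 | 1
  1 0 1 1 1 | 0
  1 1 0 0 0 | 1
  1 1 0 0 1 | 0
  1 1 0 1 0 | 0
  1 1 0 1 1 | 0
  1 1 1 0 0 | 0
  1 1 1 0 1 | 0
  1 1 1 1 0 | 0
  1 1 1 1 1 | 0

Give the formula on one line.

  ~b = 11111111000000001111111100000000
  ~e = 10101010101010101010101010101010
  (~b & ~e) = 10101010000000001010101000000000
  ~d = 11001100110011001100110011001100
  ((~b & ~e) | ~d) = 11101110110011001110111011001100
  (((~b & ~e) | ~d) & ~b) = 11101110000000001110111000000000
  ~c = 11110000111100001111000011110000
  (d | ~c) = 11110011111100111111001111110011
  (~e & ~d) = 10001000100010001000100010001000
  ((d | ~c) & (~e & ~d)) = 10000000100000001000000010000000
  ((((~b & ~e) | ~d) & ~b) | ((d | ~c) & (~e & ~d))) = 11101110100000001110111010000000

((((~b & ~e) | ~d) & ~b) | ((d | ~c) & (~e & ~d)))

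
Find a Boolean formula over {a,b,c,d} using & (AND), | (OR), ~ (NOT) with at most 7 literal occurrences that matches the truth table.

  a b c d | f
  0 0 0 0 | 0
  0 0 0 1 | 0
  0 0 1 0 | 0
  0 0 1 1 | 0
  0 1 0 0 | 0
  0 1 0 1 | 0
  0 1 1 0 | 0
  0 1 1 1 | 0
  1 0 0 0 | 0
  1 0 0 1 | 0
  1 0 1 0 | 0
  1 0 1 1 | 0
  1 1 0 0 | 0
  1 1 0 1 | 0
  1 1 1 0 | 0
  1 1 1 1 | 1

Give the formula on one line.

  (a & b) = 0000000000001111
  (c & (a & b)) = 0000000000000011
  ~c = 1100110011001100
  (d | ~c) = 1101110111011101
  ((c & (a & b)) & (d | ~c)) = 0000000000000001

((c & (a & b)) & (d | ~c))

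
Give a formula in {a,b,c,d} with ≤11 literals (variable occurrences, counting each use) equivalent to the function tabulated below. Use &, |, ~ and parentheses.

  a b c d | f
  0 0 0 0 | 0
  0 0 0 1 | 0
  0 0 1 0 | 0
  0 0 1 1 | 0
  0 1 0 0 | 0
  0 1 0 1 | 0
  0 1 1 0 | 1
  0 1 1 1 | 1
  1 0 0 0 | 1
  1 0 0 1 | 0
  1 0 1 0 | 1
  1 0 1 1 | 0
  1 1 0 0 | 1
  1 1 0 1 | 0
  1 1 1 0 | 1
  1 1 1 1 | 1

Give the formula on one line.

  ~c = 1100110011001100
  (~c | b) = 1100111111001111
  ((~c | b) & c) = 0000001100000011
  ~b = 1111000011110000
  (~b & a) = 0000000011110000
  (d | (~b & a)) = 0101010111110101
  (b & a) = 0000000000001111
  ((d | (~b & a)) | (b & a)) = 0101010111111111
  ~d = 1010101010101010
  (((d | (~b & a)) | (b & a)) & ~d) = 0000000010101010
  (((~c | b) & c) | (((d | (~b & a)) | (b & a)) & ~d)) = 0000001110101011

(((~c | b) & c) | (((d | (~b & a)) | (b & a)) & ~d))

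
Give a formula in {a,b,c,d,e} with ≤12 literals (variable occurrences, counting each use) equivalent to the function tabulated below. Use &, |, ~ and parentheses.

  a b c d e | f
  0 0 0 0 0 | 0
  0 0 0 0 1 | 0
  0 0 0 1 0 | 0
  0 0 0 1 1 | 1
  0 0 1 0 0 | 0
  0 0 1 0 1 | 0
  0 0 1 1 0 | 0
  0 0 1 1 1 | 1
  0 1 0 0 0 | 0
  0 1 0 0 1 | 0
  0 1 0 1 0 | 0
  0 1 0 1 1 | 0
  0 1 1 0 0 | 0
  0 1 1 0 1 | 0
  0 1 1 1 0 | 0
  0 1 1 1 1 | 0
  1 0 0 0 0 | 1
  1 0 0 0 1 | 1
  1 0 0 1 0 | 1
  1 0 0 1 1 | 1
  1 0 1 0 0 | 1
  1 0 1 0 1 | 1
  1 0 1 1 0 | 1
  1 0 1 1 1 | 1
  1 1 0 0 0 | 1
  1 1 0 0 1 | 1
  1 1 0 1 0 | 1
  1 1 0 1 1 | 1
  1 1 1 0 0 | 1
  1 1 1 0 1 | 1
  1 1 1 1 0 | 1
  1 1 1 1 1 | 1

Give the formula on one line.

(a | (((d | ~c) & (~b & ((c | d) & (c | ~a)))) & e))

  ~c = 11110000111100001111000011110000
  (d | ~c) = 11110011111100111111001111110011
  ~b = 11111111000000001111111100000000
  (c | d) = 00111111001111110011111100111111
  ~a = 11111111111111110000000000000000
  (c | ~a) = 11111111111111110000111100001111
  ((c | d) & (c | ~a)) = 00111111001111110000111100001111
  (~b & ((c | d) & (c | ~a))) = 00111111000000000000111100000000
  ((d | ~c) & (~b & ((c | d) & (c | ~a)))) = 00110011000000000000001100000000
  (((d | ~c) & (~b & ((c | d) & (c | ~a)))) & e) = 00010001000000000000000100000000
  (a | (((d | ~c) & (~b & ((c | d) & (c | ~a)))) & e)) = 00010001000000001111111111111111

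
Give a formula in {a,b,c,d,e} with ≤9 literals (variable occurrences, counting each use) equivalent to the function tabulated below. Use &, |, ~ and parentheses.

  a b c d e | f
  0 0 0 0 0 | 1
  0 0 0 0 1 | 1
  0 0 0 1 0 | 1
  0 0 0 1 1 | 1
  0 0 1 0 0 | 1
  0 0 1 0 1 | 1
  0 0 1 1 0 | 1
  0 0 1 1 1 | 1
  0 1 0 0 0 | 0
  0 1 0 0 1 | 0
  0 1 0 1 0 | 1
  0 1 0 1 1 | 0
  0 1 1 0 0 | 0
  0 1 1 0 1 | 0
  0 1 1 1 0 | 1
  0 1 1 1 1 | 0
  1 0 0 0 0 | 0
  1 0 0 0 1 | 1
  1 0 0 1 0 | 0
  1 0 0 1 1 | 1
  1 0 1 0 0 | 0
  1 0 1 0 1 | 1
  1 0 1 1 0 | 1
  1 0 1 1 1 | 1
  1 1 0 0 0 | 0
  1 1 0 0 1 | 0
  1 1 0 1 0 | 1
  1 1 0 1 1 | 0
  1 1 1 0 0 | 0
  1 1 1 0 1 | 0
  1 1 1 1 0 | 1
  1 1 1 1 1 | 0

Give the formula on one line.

(((~a | e) & ~b) | ((c | b) & (~e & d)))

  ~a = 11111111111111110000000000000000
  (~a | e) = 11111111111111110101010101010101
  ~b = 11111111000000001111111100000000
  ((~a | e) & ~b) = 11111111000000000101010100000000
  (c | b) = 00001111111111110000111111111111
  ~e = 10101010101010101010101010101010
  (~e & d) = 00100010001000100010001000100010
  ((c | b) & (~e & d)) = 00000010001000100000001000100010
  (((~a | e) & ~b) | ((c | b) & (~e & d))) = 11111111001000100101011100100010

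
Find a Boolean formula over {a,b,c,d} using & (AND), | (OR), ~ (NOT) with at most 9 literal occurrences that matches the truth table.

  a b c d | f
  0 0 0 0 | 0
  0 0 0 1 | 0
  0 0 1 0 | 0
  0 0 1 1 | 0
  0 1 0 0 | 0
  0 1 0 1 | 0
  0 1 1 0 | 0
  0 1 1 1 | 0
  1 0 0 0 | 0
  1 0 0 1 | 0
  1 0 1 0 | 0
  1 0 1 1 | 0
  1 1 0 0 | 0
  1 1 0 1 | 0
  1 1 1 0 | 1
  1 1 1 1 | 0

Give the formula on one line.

  (d & b) = 0000010100000101
  ~b = 1111000011110000
  (~b | c) = 1111001111110011
  ((~b | c) & a) = 0000000011110011
  (~b | ((~b | c) & a)) = 1111000011110011
  ((d & b) | (~b | ((~b | c) & a))) = 1111010111110111
  (a & ((d & b) | (~b | ((~b | c) & a)))) = 0000000011110111
  ~d = 1010101010101010
  (b & ~d) = 0000101000001010
  ((a & ((d & b) | (~b | ((~b | c) & a)))) & (b & ~d)) = 0000000000000010

((a & ((d & b) | (~b | ((~b | c) & a)))) & (b & ~d))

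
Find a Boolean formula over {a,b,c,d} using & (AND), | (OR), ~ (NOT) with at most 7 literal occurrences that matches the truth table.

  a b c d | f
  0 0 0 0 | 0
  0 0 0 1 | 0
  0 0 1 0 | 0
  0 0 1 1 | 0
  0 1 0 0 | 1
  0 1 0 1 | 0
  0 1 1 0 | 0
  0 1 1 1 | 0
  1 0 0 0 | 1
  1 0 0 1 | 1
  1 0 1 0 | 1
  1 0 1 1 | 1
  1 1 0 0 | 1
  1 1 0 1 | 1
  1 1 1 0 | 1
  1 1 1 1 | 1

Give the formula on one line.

((a | ~d) & (((b | d) & ~c) | a))

  ~d = 1010101010101010
  (a | ~d) = 1010101011111111
  (b | d) = 0101111101011111
  ~c = 1100110011001100
  ((b | d) & ~c) = 0100110001001100
  (((b | d) & ~c) | a) = 0100110011111111
  ((a | ~d) & (((b | d) & ~c) | a)) = 0000100011111111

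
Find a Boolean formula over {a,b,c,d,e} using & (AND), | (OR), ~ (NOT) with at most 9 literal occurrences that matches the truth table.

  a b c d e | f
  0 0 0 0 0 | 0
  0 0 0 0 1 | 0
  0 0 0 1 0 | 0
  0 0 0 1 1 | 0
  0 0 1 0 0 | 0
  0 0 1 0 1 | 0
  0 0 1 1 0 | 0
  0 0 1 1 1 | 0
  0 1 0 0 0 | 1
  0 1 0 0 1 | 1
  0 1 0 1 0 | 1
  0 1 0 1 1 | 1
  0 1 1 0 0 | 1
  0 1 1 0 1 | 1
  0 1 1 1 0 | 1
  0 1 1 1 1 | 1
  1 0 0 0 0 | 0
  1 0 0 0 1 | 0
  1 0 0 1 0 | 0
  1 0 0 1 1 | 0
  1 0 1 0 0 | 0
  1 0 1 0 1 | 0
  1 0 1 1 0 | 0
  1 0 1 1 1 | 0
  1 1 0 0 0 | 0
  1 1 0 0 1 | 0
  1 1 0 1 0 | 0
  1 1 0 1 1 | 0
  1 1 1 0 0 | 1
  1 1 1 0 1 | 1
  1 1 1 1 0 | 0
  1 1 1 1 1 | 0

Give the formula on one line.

((((~b | c) & ((c | e) & ~d)) | ~a) & b)

  ~b = 11111111000000001111111100000000
  (~b | c) = 11111111000011111111111100001111
  (c | e) = 01011111010111110101111101011111
  ~d = 11001100110011001100110011001100
  ((c | e) & ~d) = 01001100010011000100110001001100
  ((~b | c) & ((c | e) & ~d)) = 01001100000011000100110000001100
  ~a = 11111111111111110000000000000000
  (((~b | c) & ((c | e) & ~d)) | ~a) = 11111111111111110100110000001100
  ((((~b | c) & ((c | e) & ~d)) | ~a) & b) = 00000000111111110000000000001100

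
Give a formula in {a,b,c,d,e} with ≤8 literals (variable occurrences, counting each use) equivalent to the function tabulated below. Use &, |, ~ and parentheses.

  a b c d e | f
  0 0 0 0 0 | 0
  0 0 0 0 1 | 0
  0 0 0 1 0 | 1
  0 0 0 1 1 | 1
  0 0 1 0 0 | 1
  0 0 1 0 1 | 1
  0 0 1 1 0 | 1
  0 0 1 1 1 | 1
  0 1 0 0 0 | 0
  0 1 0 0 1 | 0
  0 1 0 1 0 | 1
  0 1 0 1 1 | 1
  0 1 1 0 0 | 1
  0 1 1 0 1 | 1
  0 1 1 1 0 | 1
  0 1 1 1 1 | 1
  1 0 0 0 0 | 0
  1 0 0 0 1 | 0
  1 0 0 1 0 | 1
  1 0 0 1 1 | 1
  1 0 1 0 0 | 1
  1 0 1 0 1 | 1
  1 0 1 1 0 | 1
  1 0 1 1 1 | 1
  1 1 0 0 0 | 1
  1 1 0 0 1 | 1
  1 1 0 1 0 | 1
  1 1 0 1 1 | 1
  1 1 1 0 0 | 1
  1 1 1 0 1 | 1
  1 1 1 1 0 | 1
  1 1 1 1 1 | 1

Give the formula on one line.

  ~a = 11111111111111110000000000000000
  (b | ~a) = 11111111111111110000000011111111
  (a & (b | ~a)) = 00000000000000000000000011111111
  (d | c) = 00111111001111110011111100111111
  ((a & (b | ~a)) | (d | c)) = 00111111001111110011111111111111

((a & (b | ~a)) | (d | c))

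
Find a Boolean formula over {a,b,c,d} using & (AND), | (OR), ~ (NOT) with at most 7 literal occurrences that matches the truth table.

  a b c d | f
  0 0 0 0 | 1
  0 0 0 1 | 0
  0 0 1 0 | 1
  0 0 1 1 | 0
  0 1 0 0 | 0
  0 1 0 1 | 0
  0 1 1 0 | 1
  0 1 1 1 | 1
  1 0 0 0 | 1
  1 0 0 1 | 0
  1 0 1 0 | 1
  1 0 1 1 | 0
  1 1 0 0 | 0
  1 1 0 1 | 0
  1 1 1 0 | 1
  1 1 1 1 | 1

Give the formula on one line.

((~b | c) & (~d | b))

  ~b = 1111000011110000
  (~b | c) = 1111001111110011
  ~d = 1010101010101010
  (~d | b) = 1010111110101111
  ((~b | c) & (~d | b)) = 1010001110100011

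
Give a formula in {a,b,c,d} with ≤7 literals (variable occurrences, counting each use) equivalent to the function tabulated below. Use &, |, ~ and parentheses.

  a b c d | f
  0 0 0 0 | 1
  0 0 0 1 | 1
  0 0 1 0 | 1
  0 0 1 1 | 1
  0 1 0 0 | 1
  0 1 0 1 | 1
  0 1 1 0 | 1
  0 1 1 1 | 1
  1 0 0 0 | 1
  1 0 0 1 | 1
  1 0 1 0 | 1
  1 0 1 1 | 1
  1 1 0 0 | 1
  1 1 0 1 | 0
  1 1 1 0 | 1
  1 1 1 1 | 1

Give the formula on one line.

  ~b = 1111000011110000
  ~a = 1111111100000000
  (b | ~a) = 1111111100001111
  (d | (b | ~a)) = 1111111101011111
  ~d = 1010101010101010
  (c | ~d) = 1011101110111011
  (~a | (c | ~d)) = 1111111110111011
  ((d | (b | ~a)) & (~a | (c | ~d))) = 1111111100011011
  (~b | ((d | (b | ~a)) & (~a | (c | ~d)))) = 1111111111111011

(~b | ((d | (b | ~a)) & (~a | (c | ~d))))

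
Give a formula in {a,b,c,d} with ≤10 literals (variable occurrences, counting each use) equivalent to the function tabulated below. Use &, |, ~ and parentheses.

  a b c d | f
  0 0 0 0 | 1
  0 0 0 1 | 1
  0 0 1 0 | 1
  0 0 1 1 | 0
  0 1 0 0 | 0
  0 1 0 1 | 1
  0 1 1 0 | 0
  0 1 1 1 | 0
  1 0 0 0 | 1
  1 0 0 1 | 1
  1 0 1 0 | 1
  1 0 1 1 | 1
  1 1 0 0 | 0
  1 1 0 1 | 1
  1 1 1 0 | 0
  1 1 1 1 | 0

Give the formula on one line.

(((d | ~b) & (~c | ~d)) | ((a & ~b) & d))

  ~b = 1111000011110000
  (d | ~b) = 1111010111110101
  ~c = 1100110011001100
  ~d = 1010101010101010
  (~c | ~d) = 1110111011101110
  ((d | ~b) & (~c | ~d)) = 1110010011100100
  (a & ~b) = 0000000011110000
  ((a & ~b) & d) = 0000000001010000
  (((d | ~b) & (~c | ~d)) | ((a & ~b) & d)) = 1110010011110100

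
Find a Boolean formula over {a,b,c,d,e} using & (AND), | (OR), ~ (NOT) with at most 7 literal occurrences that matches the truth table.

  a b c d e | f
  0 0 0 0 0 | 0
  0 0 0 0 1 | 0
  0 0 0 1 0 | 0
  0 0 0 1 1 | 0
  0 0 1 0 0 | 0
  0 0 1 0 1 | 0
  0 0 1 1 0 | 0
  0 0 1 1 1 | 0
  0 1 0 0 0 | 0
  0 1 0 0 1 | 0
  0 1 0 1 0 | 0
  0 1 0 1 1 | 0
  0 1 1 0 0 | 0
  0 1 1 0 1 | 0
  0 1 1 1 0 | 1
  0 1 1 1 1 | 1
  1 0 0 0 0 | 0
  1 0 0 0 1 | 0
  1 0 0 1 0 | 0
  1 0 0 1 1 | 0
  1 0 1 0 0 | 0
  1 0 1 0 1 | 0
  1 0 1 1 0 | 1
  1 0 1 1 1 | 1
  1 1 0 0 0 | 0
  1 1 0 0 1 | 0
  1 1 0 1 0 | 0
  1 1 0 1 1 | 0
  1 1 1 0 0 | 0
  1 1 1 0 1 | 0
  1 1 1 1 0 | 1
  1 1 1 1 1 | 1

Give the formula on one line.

  ~d = 11001100110011001100110011001100
  (a | ~d) = 11001100110011001111111111111111
  (b | (a | ~d)) = 11001100111111111111111111111111
  (c & d) = 00000011000000110000001100000011
  ((b | (a | ~d)) & (c & d)) = 00000000000000110000001100000011

((b | (a | ~d)) & (c & d))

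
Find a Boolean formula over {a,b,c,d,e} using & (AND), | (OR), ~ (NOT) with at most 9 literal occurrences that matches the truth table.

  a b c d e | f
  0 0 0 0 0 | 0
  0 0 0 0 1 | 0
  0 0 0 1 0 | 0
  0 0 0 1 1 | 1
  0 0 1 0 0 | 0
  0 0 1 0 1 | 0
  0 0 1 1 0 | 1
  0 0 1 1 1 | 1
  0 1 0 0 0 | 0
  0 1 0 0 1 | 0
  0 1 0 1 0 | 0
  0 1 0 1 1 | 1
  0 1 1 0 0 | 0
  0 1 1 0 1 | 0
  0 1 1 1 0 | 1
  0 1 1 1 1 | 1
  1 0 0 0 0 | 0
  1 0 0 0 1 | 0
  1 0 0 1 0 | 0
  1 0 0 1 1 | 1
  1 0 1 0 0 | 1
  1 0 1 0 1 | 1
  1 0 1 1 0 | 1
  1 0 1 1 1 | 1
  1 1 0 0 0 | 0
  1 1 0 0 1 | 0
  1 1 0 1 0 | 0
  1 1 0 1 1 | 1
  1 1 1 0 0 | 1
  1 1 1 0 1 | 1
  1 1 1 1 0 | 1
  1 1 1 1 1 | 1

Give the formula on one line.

(((a & c) | (d | ~e)) & (e | ((d & c) | (c & a))))

  (a & c) = 00000000000000000000111100001111
  ~e = 10101010101010101010101010101010
  (d | ~e) = 10111011101110111011101110111011
  ((a & c) | (d | ~e)) = 10111011101110111011111110111111
  (d & c) = 00000011000000110000001100000011
  (c & a) = 00000000000000000000111100001111
  ((d & c) | (c & a)) = 00000011000000110000111100001111
  (e | ((d & c) | (c & a))) = 01010111010101110101111101011111
  (((a & c) | (d | ~e)) & (e | ((d & c) | (c & a)))) = 00010011000100110001111100011111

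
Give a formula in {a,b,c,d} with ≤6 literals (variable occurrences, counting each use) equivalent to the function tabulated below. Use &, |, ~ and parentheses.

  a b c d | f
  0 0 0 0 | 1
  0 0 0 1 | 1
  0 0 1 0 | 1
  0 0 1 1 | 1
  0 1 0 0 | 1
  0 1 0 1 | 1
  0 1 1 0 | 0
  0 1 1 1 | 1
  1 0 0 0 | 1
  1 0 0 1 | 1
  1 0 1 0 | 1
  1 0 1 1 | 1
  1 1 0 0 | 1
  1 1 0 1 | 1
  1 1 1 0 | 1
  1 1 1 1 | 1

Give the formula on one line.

(a | (((~b | ~c) | d) & (c | ~a)))

  ~b = 1111000011110000
  ~c = 1100110011001100
  (~b | ~c) = 1111110011111100
  ((~b | ~c) | d) = 1111110111111101
  ~a = 1111111100000000
  (c | ~a) = 1111111100110011
  (((~b | ~c) | d) & (c | ~a)) = 1111110100110001
  (a | (((~b | ~c) | d) & (c | ~a))) = 1111110111111111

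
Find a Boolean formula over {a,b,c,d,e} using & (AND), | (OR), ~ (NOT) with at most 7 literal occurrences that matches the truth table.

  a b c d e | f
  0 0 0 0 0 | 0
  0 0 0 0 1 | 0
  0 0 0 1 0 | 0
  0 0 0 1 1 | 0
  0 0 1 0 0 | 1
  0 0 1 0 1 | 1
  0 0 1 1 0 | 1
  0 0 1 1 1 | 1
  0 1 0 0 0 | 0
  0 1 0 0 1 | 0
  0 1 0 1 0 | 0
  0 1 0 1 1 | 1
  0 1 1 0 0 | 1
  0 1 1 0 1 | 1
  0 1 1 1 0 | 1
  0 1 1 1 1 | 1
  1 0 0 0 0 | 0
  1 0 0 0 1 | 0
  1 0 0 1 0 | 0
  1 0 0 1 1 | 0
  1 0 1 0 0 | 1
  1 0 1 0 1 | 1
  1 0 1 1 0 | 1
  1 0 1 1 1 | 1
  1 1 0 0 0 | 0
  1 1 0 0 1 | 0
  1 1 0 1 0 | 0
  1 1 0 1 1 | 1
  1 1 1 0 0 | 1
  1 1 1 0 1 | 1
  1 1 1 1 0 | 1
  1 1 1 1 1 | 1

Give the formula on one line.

((((a | (b & e)) & e) & (b & d)) | c)

  (b & e) = 00000000010101010000000001010101
  (a | (b & e)) = 00000000010101011111111111111111
  ((a | (b & e)) & e) = 00000000010101010101010101010101
  (b & d) = 00000000001100110000000000110011
  (((a | (b & e)) & e) & (b & d)) = 00000000000100010000000000010001
  ((((a | (b & e)) & e) & (b & d)) | c) = 00001111000111110000111100011111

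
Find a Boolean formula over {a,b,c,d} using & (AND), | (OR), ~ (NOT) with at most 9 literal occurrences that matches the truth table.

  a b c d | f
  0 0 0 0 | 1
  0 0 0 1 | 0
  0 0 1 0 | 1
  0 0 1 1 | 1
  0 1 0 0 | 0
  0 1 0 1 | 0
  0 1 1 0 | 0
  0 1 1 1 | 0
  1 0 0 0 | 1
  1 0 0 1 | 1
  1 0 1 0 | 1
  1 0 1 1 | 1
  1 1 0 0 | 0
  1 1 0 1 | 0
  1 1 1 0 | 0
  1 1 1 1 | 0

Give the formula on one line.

  ~d = 1010101010101010
  (a | ~d) = 1010101011111111
  ~b = 1111000011110000
  ((a | ~d) & ~b) = 1010000011110000
  (c & d) = 0001000100010001
  (~b & (c & d)) = 0001000000010000
  (((a | ~d) & ~b) | (~b & (c & d))) = 1011000011110000

(((a | ~d) & ~b) | (~b & (c & d)))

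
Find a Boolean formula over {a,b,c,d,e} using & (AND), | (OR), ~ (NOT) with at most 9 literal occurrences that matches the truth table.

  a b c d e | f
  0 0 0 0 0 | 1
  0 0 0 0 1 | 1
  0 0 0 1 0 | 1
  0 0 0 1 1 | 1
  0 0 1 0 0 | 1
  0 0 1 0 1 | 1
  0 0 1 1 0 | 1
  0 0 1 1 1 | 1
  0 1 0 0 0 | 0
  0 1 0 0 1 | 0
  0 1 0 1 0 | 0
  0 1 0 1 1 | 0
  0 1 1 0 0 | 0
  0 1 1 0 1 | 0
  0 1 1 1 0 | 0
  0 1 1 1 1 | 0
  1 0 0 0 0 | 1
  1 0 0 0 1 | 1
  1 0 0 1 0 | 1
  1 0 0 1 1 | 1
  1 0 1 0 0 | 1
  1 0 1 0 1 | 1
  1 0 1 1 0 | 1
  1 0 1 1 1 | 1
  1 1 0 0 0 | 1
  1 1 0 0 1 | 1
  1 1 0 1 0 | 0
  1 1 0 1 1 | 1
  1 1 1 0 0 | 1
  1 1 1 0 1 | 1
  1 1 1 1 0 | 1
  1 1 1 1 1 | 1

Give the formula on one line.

(((~d | (e & a)) & a) | ((c & a) | ~b))

  ~d = 11001100110011001100110011001100
  (e & a) = 00000000000000000101010101010101
  (~d | (e & a)) = 11001100110011001101110111011101
  ((~d | (e & a)) & a) = 00000000000000001101110111011101
  (c & a) = 00000000000000000000111100001111
  ~b = 11111111000000001111111100000000
  ((c & a) | ~b) = 11111111000000001111111100001111
  (((~d | (e & a)) & a) | ((c & a) | ~b)) = 11111111000000001111111111011111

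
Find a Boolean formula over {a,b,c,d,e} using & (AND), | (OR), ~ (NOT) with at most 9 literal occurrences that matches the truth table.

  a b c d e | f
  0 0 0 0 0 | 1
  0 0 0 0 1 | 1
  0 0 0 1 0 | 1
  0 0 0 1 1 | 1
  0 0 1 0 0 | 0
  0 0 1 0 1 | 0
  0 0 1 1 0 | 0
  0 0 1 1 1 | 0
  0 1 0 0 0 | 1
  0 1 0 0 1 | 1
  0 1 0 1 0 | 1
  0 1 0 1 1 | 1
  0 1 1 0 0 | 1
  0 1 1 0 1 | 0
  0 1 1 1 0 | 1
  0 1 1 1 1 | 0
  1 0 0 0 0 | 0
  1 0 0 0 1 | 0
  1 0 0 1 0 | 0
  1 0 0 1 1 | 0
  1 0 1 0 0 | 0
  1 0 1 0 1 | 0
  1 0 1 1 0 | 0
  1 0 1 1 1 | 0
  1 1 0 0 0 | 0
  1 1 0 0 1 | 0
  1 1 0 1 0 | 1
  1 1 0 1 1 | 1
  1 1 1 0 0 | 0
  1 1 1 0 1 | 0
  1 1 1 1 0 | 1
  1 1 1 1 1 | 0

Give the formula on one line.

  ~e = 10101010101010101010101010101010
  (~e & b) = 00000000101010100000000010101010
  ~c = 11110000111100001111000011110000
  ((~e & b) | ~c) = 11110000111110101111000011111010
  ~a = 11111111111111110000000000000000
  (d & b) = 00000000001100110000000000110011
  (~a | (d & b)) = 11111111111111110000000000110011
  (((~e & b) | ~c) & (~a | (d & b))) = 11110000111110100000000000110010

(((~e & b) | ~c) & (~a | (d & b)))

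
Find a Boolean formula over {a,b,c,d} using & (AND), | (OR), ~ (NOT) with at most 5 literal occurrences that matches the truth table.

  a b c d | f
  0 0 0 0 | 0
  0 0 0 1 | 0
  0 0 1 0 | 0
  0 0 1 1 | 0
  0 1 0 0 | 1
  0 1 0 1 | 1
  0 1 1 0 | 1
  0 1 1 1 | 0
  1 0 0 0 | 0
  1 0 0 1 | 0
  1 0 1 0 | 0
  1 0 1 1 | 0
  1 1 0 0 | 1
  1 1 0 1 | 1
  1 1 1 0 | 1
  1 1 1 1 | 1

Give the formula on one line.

  ~b = 1111000011110000
  (a | ~b) = 1111000011111111
  ~d = 1010101010101010
  ~c = 1100110011001100
  (~d | ~c) = 1110111011101110
  ((a | ~b) | (~d | ~c)) = 1111111011111111
  (b & ((a | ~b) | (~d | ~c))) = 0000111000001111

(b & ((a | ~b) | (~d | ~c)))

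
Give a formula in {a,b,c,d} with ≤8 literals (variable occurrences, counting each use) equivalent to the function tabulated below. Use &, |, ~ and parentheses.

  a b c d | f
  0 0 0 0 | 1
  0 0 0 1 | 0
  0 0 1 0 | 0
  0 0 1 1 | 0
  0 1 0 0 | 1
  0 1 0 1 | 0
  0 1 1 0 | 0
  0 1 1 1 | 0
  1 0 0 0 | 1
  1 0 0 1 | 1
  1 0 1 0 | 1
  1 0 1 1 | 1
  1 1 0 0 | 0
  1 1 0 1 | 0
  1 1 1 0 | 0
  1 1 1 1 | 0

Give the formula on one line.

((a & ~b) | (~d & (~a & (a | ~c))))

  ~b = 1111000011110000
  (a & ~b) = 0000000011110000
  ~d = 1010101010101010
  ~a = 1111111100000000
  ~c = 1100110011001100
  (a | ~c) = 1100110011111111
  (~a & (a | ~c)) = 1100110000000000
  (~d & (~a & (a | ~c))) = 1000100000000000
  ((a & ~b) | (~d & (~a & (a | ~c)))) = 1000100011110000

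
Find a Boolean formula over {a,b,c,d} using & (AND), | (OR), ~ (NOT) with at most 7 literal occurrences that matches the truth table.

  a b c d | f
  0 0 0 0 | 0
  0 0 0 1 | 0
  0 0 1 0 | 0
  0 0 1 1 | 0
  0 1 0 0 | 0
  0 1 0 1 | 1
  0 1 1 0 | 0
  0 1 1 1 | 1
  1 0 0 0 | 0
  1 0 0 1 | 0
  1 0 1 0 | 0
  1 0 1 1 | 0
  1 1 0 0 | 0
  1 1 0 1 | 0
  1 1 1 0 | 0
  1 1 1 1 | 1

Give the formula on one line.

  (d & c) = 0001000100010001
  ~a = 1111111100000000
  (~a & d) = 0101010100000000
  ((d & c) | (~a & d)) = 0101010100010001
  (((d & c) | (~a & d)) & b) = 0000010100000001

(((d & c) | (~a & d)) & b)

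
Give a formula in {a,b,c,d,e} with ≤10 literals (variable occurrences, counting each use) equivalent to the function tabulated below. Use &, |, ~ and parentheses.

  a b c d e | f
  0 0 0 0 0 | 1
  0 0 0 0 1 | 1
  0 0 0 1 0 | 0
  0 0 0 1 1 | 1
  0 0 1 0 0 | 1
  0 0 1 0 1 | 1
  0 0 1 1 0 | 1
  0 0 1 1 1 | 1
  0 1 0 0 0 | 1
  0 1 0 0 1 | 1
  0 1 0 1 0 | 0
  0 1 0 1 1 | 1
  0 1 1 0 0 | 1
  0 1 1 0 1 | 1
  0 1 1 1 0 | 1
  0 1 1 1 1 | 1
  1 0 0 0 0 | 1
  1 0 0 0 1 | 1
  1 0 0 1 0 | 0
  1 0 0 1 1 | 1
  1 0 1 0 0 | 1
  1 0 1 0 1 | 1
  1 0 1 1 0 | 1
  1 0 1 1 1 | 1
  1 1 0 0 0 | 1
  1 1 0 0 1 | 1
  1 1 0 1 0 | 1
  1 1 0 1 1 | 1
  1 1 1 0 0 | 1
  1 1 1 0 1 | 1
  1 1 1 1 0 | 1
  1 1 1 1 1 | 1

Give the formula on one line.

  ~d = 11001100110011001100110011001100
  (c | ~d) = 11001111110011111100111111001111
  ~e = 10101010101010101010101010101010
  (~e & b) = 00000000101010100000000010101010
  ((~e & b) & a) = 00000000000000000000000010101010
  (c | ((~e & b) & a)) = 00001111000011110000111110101111
  ((c | ((~e & b) & a)) | e) = 01011111010111110101111111111111
  ((c | ~d) | ((c | ((~e & b) & a)) | e)) = 11011111110111111101111111111111

((c | ~d) | ((c | ((~e & b) & a)) | e))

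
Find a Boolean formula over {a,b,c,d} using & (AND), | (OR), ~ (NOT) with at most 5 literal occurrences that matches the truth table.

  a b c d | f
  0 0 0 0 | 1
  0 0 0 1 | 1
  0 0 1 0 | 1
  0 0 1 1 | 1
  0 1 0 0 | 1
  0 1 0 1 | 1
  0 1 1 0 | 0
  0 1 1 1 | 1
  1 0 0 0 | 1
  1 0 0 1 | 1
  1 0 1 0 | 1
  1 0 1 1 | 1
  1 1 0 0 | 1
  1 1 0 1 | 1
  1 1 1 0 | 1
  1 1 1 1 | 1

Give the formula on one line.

  ~b = 1111000011110000
  (d | a) = 0101010111111111
  (~b | (d | a)) = 1111010111111111
  ~c = 1100110011001100
  ((~b | (d | a)) | ~c) = 1111110111111111

((~b | (d | a)) | ~c)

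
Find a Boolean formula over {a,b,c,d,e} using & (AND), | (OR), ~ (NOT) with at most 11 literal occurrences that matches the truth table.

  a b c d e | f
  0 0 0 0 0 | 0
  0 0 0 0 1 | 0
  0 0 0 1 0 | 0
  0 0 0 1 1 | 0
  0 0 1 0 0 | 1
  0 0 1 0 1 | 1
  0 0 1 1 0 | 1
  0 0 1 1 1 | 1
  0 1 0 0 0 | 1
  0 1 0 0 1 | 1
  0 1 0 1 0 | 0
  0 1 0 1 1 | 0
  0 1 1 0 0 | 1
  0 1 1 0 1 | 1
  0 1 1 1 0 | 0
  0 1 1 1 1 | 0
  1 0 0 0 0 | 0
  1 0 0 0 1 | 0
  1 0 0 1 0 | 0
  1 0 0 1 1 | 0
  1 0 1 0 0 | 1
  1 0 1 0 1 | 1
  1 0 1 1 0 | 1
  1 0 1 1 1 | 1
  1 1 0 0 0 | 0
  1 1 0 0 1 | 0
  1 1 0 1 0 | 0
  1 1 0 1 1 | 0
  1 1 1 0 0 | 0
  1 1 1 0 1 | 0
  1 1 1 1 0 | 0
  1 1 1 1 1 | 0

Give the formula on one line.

  ~d = 11001100110011001100110011001100
  ~a = 11111111111111110000000000000000
  (~d & ~a) = 11001100110011000000000000000000
  ((~d & ~a) & b) = 00000000110011000000000000000000
  ~b = 11111111000000001111111100000000
  (d | c) = 00111111001111110011111100111111
  (~b & (d | c)) = 00111111000000000011111100000000
  (((~d & ~a) & b) | (~b & (d | c))) = 00111111110011000011111100000000
  (b & ~a) = 00000000111111110000000000000000
  ((b & ~a) | c) = 00001111111111110000111100001111
  ((((~d & ~a) & b) | (~b & (d | c))) & ((b & ~a) | c)) = 00001111110011000000111100000000

((((~d & ~a) & b) | (~b & (d | c))) & ((b & ~a) | c))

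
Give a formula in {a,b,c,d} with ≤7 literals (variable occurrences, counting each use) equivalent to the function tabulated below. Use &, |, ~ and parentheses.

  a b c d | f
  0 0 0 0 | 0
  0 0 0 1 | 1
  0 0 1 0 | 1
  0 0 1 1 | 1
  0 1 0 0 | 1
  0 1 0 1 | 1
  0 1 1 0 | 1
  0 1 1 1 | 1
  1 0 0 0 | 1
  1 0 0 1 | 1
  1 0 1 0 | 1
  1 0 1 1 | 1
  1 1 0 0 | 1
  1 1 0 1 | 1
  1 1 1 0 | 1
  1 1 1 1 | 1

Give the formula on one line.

  ~a = 1111111100000000
  ~c = 1100110011001100
  (b & ~c) = 0000110000001100
  (~a & (b & ~c)) = 0000110000000000
  (d | a) = 0101010111111111
  ((d | a) | c) = 0111011111111111
  ((~a & (b & ~c)) | ((d | a) | c)) = 0111111111111111

((~a & (b & ~c)) | ((d | a) | c))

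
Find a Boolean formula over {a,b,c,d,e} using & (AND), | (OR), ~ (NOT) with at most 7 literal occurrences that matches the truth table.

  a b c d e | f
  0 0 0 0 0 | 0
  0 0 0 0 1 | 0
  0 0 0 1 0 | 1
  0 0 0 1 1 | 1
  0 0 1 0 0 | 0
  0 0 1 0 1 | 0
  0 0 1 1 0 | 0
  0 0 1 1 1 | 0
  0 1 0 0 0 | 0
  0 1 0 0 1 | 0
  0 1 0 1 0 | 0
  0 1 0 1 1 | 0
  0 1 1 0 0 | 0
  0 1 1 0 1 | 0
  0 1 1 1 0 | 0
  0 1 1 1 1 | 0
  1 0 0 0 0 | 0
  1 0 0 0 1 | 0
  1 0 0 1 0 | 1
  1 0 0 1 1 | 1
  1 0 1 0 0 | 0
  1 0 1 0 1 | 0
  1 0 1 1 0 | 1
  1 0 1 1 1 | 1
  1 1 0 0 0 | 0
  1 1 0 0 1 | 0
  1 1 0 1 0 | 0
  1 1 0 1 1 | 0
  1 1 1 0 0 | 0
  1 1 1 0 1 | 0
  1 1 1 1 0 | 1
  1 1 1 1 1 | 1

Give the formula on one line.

((d & (~c | a)) & (c | ~b))

  ~c = 11110000111100001111000011110000
  (~c | a) = 11110000111100001111111111111111
  (d & (~c | a)) = 00110000001100000011001100110011
  ~b = 11111111000000001111111100000000
  (c | ~b) = 11111111000011111111111100001111
  ((d & (~c | a)) & (c | ~b)) = 00110000000000000011001100000011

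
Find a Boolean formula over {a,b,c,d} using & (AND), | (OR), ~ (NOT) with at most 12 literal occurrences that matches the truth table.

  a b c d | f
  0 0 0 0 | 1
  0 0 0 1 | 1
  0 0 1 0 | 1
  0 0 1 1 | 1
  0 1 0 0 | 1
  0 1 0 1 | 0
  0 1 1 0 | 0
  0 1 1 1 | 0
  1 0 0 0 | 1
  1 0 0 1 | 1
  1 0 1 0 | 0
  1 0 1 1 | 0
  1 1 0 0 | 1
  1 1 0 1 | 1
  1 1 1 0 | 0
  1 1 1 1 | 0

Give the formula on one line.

(((~b & (~a | b)) & c) | (~c & (~d | (~c & (~b | a)))))

  ~b = 1111000011110000
  ~a = 1111111100000000
  (~a | b) = 1111111100001111
  (~b & (~a | b)) = 1111000000000000
  ((~b & (~a | b)) & c) = 0011000000000000
  ~c = 1100110011001100
  ~d = 1010101010101010
  (~b | a) = 1111000011111111
  (~c & (~b | a)) = 1100000011001100
  (~d | (~c & (~b | a))) = 1110101011101110
  (~c & (~d | (~c & (~b | a)))) = 1100100011001100
  (((~b & (~a | b)) & c) | (~c & (~d | (~c & (~b | a))))) = 1111100011001100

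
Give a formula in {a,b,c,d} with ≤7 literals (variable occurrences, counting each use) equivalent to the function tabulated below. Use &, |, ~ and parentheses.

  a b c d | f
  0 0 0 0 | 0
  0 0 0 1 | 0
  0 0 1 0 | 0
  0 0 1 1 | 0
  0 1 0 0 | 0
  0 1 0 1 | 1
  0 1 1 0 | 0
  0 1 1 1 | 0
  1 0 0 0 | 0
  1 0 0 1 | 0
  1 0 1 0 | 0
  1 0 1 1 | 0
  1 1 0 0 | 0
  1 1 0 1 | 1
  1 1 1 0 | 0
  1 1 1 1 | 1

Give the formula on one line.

  ~d = 1010101010101010
  ~c = 1100110011001100
  (~d | ~c) = 1110111011101110
  ((~d | ~c) | a) = 1110111011111111
  (b & d) = 0000010100000101
  (((~d | ~c) | a) & (b & d)) = 0000010000000101

(((~d | ~c) | a) & (b & d))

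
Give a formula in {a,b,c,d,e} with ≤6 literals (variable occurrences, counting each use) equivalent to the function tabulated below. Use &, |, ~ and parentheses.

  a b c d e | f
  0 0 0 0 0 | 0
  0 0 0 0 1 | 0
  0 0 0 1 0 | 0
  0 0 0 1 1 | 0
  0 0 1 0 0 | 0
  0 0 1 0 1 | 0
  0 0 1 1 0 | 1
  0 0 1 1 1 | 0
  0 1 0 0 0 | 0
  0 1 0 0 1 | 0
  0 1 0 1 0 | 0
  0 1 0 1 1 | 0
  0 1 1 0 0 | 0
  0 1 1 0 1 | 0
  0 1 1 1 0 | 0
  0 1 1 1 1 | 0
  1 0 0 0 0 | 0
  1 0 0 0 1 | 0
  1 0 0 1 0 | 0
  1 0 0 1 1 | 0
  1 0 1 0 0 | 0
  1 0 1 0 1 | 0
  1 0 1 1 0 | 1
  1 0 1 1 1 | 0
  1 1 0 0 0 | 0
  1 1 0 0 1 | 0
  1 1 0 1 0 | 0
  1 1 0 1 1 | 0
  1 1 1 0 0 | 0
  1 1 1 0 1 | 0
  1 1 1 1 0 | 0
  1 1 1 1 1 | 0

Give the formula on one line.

(c & (~b & (~e & d)))

  ~b = 11111111000000001111111100000000
  ~e = 10101010101010101010101010101010
  (~e & d) = 00100010001000100010001000100010
  (~b & (~e & d)) = 00100010000000000010001000000000
  (c & (~b & (~e & d))) = 00000010000000000000001000000000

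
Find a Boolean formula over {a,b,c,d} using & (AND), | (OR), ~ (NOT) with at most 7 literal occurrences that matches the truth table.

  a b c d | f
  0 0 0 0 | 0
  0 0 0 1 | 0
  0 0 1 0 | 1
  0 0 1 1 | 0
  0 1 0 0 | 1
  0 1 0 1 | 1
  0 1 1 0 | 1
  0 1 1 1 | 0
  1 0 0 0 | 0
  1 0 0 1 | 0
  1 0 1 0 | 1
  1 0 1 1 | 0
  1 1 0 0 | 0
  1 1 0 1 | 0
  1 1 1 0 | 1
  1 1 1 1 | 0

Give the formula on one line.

((~d & c) | ((~c & (~b | ~a)) & b))

  ~d = 1010101010101010
  (~d & c) = 0010001000100010
  ~c = 1100110011001100
  ~b = 1111000011110000
  ~a = 1111111100000000
  (~b | ~a) = 1111111111110000
  (~c & (~b | ~a)) = 1100110011000000
  ((~c & (~b | ~a)) & b) = 0000110000000000
  ((~d & c) | ((~c & (~b | ~a)) & b)) = 0010111000100010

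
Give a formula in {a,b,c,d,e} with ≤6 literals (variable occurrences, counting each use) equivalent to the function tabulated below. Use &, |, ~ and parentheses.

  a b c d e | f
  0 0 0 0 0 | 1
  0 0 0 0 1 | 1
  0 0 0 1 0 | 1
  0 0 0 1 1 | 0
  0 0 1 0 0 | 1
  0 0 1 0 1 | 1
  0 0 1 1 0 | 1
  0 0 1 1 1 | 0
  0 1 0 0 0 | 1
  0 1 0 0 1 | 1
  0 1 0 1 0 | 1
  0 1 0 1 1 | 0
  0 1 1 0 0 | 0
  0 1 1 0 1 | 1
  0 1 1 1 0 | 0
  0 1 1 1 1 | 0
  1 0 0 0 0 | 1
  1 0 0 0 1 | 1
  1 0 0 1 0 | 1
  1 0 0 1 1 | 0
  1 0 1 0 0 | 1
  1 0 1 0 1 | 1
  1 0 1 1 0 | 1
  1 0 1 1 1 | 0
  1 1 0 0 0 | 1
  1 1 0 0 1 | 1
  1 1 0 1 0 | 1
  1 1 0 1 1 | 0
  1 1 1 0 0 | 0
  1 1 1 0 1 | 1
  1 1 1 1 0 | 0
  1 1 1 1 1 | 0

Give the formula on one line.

  ~e = 10101010101010101010101010101010
  ~d = 11001100110011001100110011001100
  (~e | ~d) = 11101110111011101110111011101110
  ~c = 11110000111100001111000011110000
  ~b = 11111111000000001111111100000000
  (~c | ~b) = 11111111111100001111111111110000
  ((~c | ~b) | e) = 11111111111101011111111111110101
  ((~e | ~d) & ((~c | ~b) | e)) = 11101110111001001110111011100100

((~e | ~d) & ((~c | ~b) | e))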